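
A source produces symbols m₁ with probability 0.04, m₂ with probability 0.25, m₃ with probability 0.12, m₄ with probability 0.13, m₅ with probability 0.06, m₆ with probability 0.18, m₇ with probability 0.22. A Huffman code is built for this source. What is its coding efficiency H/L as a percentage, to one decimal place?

99.0%

Entropy H = −Σ p log₂ p ≈ 2.6049 bits.
Huffman merges: 1/25+3/50→1/10; 1/10+3/25→11/50; 13/100+9/50→31/100; 11/50+11/50→11/25; 1/4+31/100→14/25; 11/25+14/25→1. L = 263/100 ≈ 2.6300.
Efficiency = H/L = 2.6049/2.6300 = 99.0%.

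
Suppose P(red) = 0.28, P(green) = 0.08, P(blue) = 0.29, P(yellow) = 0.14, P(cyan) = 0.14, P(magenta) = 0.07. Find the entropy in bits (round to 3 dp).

H = −Σ pᵢ log₂ pᵢ.
−0.28·log₂(0.28) = 0.5142
−0.08·log₂(0.08) = 0.2915
−0.29·log₂(0.29) = 0.5179
−0.14·log₂(0.14) = 0.3971
−0.14·log₂(0.14) = 0.3971
−0.07·log₂(0.07) = 0.2686
Sum ≈ 2.3864 → 2.386 bits.

2.386 bits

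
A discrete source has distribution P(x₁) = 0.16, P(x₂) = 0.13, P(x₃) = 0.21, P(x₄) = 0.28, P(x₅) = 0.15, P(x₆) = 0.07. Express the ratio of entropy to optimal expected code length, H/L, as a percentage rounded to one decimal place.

98.5%

Entropy H = −Σ p log₂ p ≈ 2.4718 bits.
Huffman merges: 7/100+13/100→1/5; 3/20+4/25→31/100; 1/5+21/100→41/100; 7/25+31/100→59/100; 41/100+59/100→1. L = 251/100 ≈ 2.5100.
Efficiency = H/L = 2.4718/2.5100 = 98.5%.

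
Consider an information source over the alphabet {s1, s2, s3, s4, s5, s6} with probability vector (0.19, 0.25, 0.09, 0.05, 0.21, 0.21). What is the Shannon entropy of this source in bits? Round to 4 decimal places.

2.4296 bits

H = −Σ pᵢ log₂ pᵢ.
−0.19·log₂(0.19) = 0.4552
−0.25·log₂(0.25) = 0.5000
−0.09·log₂(0.09) = 0.3127
−0.05·log₂(0.05) = 0.2161
−0.21·log₂(0.21) = 0.4728
−0.21·log₂(0.21) = 0.4728
Sum ≈ 2.4296 → 2.4296 bits.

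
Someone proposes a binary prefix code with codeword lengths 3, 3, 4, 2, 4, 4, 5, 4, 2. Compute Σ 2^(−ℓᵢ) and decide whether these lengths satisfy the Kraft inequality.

1.03125; no

With common denominator 2^5 = 32: Σ 2^(−ℓᵢ) = 4/32 + 4/32 + 2/32 + 8/32 + 2/32 + 2/32 + 1/32 + 2/32 + 8/32 = 33/32 = 1.03125.
Kraft's inequality requires Σ ≤ 1; here Σ = 1.03125 > 1, so no such prefix code exists.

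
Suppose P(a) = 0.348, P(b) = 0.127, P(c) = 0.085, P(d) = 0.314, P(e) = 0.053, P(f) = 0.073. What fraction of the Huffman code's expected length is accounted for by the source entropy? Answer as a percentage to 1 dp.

Entropy H = −Σ p log₂ p ≈ 2.2353 bits.
Huffman merges: 53/1000+73/1000→63/500; 17/200+63/500→211/1000; 127/1000+211/1000→169/500; 157/500+169/500→163/250; 87/250+163/250→1. L = 2327/1000 ≈ 2.3270.
Efficiency = H/L = 2.2353/2.3270 = 96.1%.

96.1%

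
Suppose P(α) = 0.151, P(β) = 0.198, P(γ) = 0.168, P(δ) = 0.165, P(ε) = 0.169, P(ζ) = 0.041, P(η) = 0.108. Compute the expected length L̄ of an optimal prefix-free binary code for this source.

2.782 bits/symbol

Repeatedly combine the two least-probable nodes; the expected code length is the sum of the merged weights.
merge 41/1000 + 27/250 → 149/1000
merge 149/1000 + 151/1000 → 3/10
merge 33/200 + 21/125 → 333/1000
merge 169/1000 + 99/500 → 367/1000
merge 3/10 + 333/1000 → 633/1000
merge 367/1000 + 633/1000 → 1
L = 149/1000 + 3/10 + 333/1000 + 367/1000 + 633/1000 + 1 = 1391/500 = 2.782 bits/symbol.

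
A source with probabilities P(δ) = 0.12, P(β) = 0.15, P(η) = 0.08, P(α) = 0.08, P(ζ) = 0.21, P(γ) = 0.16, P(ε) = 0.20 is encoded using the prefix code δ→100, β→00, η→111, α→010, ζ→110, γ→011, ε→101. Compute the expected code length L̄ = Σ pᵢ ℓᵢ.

L̄ = Σ pᵢ·ℓᵢ = 0.12·3 + 0.15·2 + 0.08·3 + 0.08·3 + 0.21·3 + 0.16·3 + 0.20·3 = 2.85 bits/symbol.

2.85 bits/symbol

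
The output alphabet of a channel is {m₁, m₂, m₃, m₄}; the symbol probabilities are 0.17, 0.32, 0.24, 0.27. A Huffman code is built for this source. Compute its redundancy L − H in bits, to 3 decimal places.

0.035 bits

Entropy H = −Σ p log₂ p ≈ 1.9648 bits.
Huffman merges: 17/100+6/25→41/100; 27/100+8/25→59/100; 41/100+59/100→1. L = 2 ≈ 2.0000.
L − H = 2.0000 − 1.9648 = 0.035 bits.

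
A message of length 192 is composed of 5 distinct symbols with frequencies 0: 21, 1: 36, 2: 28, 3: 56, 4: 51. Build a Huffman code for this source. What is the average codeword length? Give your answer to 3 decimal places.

Probabilities are the counts divided by 192.
Repeatedly combine the two least-probable nodes; the expected code length is the sum of the merged weights.
merge 7/64 + 7/48 → 49/192
merge 3/16 + 49/192 → 85/192
merge 17/64 + 7/24 → 107/192
merge 85/192 + 107/192 → 1
L = 49/192 + 85/192 + 107/192 + 1 = 433/192 ≈ 2.255 bits/symbol.

2.255 bits/symbol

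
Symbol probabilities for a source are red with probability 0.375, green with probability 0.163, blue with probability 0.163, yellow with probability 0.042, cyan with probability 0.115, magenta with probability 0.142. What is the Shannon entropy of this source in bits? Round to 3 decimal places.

2.335 bits

H = −Σ pᵢ log₂ pᵢ.
−0.375·log₂(0.375) = 0.5306
−0.163·log₂(0.163) = 0.4266
−0.163·log₂(0.163) = 0.4266
−0.042·log₂(0.042) = 0.1921
−0.115·log₂(0.115) = 0.3588
−0.142·log₂(0.142) = 0.3999
Sum ≈ 2.3346 → 2.335 bits.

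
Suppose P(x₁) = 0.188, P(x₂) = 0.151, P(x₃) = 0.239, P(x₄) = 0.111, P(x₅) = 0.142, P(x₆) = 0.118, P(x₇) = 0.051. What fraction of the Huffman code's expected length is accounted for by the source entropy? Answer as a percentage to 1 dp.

Entropy H = −Σ p log₂ p ≈ 2.6933 bits.
Huffman merges: 51/1000+111/1000→81/500; 59/500+71/500→13/50; 151/1000+81/500→313/1000; 47/250+239/1000→427/1000; 13/50+313/1000→573/1000; 427/1000+573/1000→1. L = 547/200 ≈ 2.7350.
Efficiency = H/L = 2.6933/2.7350 = 98.5%.

98.5%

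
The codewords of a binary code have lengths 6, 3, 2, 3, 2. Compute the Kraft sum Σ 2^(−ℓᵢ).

0.765625

With common denominator 2^6 = 64: Σ 2^(−ℓᵢ) = 1/64 + 8/64 + 16/64 + 8/64 + 16/64 = 49/64 = 0.765625.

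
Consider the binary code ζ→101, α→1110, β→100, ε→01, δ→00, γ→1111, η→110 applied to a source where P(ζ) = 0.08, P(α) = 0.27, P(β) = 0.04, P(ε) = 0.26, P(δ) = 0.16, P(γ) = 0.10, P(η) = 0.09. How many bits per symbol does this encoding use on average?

2.95 bits/symbol

L̄ = Σ pᵢ·ℓᵢ = 0.08·3 + 0.27·4 + 0.04·3 + 0.26·2 + 0.16·2 + 0.10·4 + 0.09·3 = 2.95 bits/symbol.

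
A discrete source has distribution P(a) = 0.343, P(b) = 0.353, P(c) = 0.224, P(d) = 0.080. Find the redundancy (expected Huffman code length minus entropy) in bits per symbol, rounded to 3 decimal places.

Entropy H = −Σ p log₂ p ≈ 1.8348 bits.
Huffman merges: 2/25+28/125→38/125; 38/125+343/1000→647/1000; 353/1000+647/1000→1. L = 1951/1000 ≈ 1.9510.
L − H = 1.9510 − 1.8348 = 0.116 bits.

0.116 bits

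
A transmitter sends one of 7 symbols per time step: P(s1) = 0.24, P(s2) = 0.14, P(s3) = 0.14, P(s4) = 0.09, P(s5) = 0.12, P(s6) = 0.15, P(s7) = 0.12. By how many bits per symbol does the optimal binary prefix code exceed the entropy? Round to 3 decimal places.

Entropy H = −Σ p log₂ p ≈ 2.7457 bits.
Huffman merges: 9/100+3/25→21/100; 3/25+7/50→13/50; 7/50+3/20→29/100; 21/100+6/25→9/20; 13/50+29/100→11/20; 9/20+11/20→1. L = 69/25 ≈ 2.7600.
L − H = 2.7600 − 2.7457 = 0.014 bits.

0.014 bits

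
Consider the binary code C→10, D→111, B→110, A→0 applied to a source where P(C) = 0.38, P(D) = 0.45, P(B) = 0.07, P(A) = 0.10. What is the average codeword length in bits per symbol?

2.42 bits/symbol

L̄ = Σ pᵢ·ℓᵢ = 0.38·2 + 0.45·3 + 0.07·3 + 0.10·1 = 2.42 bits/symbol.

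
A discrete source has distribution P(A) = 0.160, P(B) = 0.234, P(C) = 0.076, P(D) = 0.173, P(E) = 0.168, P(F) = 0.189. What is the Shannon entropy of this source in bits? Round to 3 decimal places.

2.520 bits

H = −Σ pᵢ log₂ pᵢ.
−0.160·log₂(0.160) = 0.4230
−0.234·log₂(0.234) = 0.4903
−0.076·log₂(0.076) = 0.2826
−0.173·log₂(0.173) = 0.4379
−0.168·log₂(0.168) = 0.4323
−0.189·log₂(0.189) = 0.4543
Sum ≈ 2.5204 → 2.520 bits.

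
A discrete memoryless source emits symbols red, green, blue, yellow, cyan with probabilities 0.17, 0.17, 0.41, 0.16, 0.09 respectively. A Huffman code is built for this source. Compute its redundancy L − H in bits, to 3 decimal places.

0.048 bits

Entropy H = −Σ p log₂ p ≈ 2.1322 bits.
Huffman merges: 9/100+4/25→1/4; 17/100+17/100→17/50; 1/4+17/50→59/100; 41/100+59/100→1. L = 109/50 ≈ 2.1800.
L − H = 2.1800 − 2.1322 = 0.048 bits.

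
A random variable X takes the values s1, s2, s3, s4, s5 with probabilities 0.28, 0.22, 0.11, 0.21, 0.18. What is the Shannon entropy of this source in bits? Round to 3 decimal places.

H = −Σ pᵢ log₂ pᵢ.
−0.28·log₂(0.28) = 0.5142
−0.22·log₂(0.22) = 0.4806
−0.11·log₂(0.11) = 0.3503
−0.21·log₂(0.21) = 0.4728
−0.18·log₂(0.18) = 0.4453
Sum ≈ 2.2632 → 2.263 bits.

2.263 bits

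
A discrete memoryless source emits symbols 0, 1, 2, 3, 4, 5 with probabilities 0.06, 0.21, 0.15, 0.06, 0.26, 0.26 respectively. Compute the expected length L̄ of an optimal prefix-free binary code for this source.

2.39 bits/symbol

Repeatedly combine the two least-probable nodes; the expected code length is the sum of the merged weights.
merge 3/50 + 3/50 → 3/25
merge 3/25 + 3/20 → 27/100
merge 21/100 + 13/50 → 47/100
merge 13/50 + 27/100 → 53/100
merge 47/100 + 53/100 → 1
L = 3/25 + 27/100 + 47/100 + 53/100 + 1 = 239/100 = 2.39 bits/symbol.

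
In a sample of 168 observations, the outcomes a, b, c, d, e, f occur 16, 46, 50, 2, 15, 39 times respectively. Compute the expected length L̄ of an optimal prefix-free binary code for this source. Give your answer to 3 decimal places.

Probabilities are the counts divided by 168.
Repeatedly combine the two least-probable nodes; the expected code length is the sum of the merged weights.
merge 1/84 + 5/56 → 17/168
merge 2/21 + 17/168 → 11/56
merge 11/56 + 13/56 → 3/7
merge 23/84 + 25/84 → 4/7
merge 3/7 + 4/7 → 1
L = 17/168 + 11/56 + 3/7 + 4/7 + 1 = 193/84 ≈ 2.298 bits/symbol.

2.298 bits/symbol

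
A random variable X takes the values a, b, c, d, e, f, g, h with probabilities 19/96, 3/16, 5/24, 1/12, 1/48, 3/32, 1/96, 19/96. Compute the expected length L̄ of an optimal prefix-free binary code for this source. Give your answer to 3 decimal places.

2.740 bits/symbol

Repeatedly combine the two least-probable nodes; the expected code length is the sum of the merged weights.
merge 1/96 + 1/48 → 1/32
merge 1/32 + 1/12 → 11/96
merge 3/32 + 11/96 → 5/24
merge 3/16 + 19/96 → 37/96
merge 19/96 + 5/24 → 13/32
merge 5/24 + 37/96 → 19/32
merge 13/32 + 19/32 → 1
L = 1/32 + 11/96 + 5/24 + 37/96 + 13/32 + 19/32 + 1 = 263/96 ≈ 2.740 bits/symbol.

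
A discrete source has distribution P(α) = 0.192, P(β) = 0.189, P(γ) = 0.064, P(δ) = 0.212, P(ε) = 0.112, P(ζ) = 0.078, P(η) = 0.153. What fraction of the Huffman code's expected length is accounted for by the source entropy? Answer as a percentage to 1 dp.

98.4%

Entropy H = −Σ p log₂ p ≈ 2.6948 bits.
Huffman merges: 8/125+39/500→71/500; 14/125+71/500→127/500; 153/1000+189/1000→171/500; 24/125+53/250→101/250; 127/500+171/500→149/250; 101/250+149/250→1. L = 1369/500 ≈ 2.7380.
Efficiency = H/L = 2.6948/2.7380 = 98.4%.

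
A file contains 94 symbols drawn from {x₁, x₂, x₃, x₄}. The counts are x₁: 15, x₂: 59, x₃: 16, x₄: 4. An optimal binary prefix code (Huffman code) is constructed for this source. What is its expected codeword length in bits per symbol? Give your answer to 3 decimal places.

1.574 bits/symbol

Probabilities are the counts divided by 94.
Repeatedly combine the two least-probable nodes; the expected code length is the sum of the merged weights.
merge 2/47 + 15/94 → 19/94
merge 8/47 + 19/94 → 35/94
merge 35/94 + 59/94 → 1
L = 19/94 + 35/94 + 1 = 74/47 ≈ 1.574 bits/symbol.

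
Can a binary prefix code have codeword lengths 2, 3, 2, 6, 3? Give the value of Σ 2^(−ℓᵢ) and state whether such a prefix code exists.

With common denominator 2^6 = 64: Σ 2^(−ℓᵢ) = 16/64 + 8/64 + 16/64 + 1/64 + 8/64 = 49/64 = 0.765625.
Kraft's inequality requires Σ ≤ 1; here Σ = 0.765625 ≤ 1, so such a prefix code exists.

0.765625; yes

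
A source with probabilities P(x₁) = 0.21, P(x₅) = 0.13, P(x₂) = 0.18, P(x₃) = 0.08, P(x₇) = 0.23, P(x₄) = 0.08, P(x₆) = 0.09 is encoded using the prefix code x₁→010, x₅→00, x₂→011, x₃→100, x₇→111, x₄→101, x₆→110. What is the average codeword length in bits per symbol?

L̄ = Σ pᵢ·ℓᵢ = 0.21·3 + 0.13·2 + 0.18·3 + 0.08·3 + 0.23·3 + 0.08·3 + 0.09·3 = 2.87 bits/symbol.

2.87 bits/symbol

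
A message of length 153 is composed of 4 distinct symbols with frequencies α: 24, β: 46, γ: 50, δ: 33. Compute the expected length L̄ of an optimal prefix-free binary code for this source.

2 bits/symbol

Probabilities are the counts divided by 153.
Repeatedly combine the two least-probable nodes; the expected code length is the sum of the merged weights.
merge 8/51 + 11/51 → 19/51
merge 46/153 + 50/153 → 32/51
merge 19/51 + 32/51 → 1
L = 19/51 + 32/51 + 1 = 2 bits/symbol.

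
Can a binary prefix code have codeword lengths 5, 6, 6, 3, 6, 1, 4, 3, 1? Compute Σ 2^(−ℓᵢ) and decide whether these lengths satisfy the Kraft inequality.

1.390625; no

With common denominator 2^6 = 64: Σ 2^(−ℓᵢ) = 2/64 + 1/64 + 1/64 + 8/64 + 1/64 + 32/64 + 4/64 + 8/64 + 32/64 = 89/64 = 1.390625.
Kraft's inequality requires Σ ≤ 1; here Σ = 1.390625 > 1, so no such prefix code exists.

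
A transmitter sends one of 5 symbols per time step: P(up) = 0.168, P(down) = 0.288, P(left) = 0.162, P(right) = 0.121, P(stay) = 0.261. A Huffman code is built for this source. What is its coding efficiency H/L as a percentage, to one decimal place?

Entropy H = −Σ p log₂ p ≈ 2.2494 bits.
Huffman merges: 121/1000+81/500→283/1000; 21/125+261/1000→429/1000; 283/1000+36/125→571/1000; 429/1000+571/1000→1. L = 2283/1000 ≈ 2.2830.
Efficiency = H/L = 2.2494/2.2830 = 98.5%.

98.5%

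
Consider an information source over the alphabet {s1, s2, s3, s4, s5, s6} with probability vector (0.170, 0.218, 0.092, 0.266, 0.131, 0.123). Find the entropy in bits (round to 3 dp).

H = −Σ pᵢ log₂ pᵢ.
−0.170·log₂(0.170) = 0.4346
−0.218·log₂(0.218) = 0.4791
−0.092·log₂(0.092) = 0.3167
−0.266·log₂(0.266) = 0.5082
−0.131·log₂(0.131) = 0.3841
−0.123·log₂(0.123) = 0.3719
Sum ≈ 2.4945 → 2.495 bits.

2.495 bits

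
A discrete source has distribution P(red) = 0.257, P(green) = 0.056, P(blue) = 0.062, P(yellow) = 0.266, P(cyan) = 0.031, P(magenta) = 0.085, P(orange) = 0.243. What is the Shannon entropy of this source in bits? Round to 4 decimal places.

2.4472 bits

H = −Σ pᵢ log₂ pᵢ.
−0.257·log₂(0.257) = 0.5038
−0.056·log₂(0.056) = 0.2329
−0.062·log₂(0.062) = 0.2487
−0.266·log₂(0.266) = 0.5082
−0.031·log₂(0.031) = 0.1554
−0.085·log₂(0.085) = 0.3023
−0.243·log₂(0.243) = 0.4960
Sum ≈ 2.4472 → 2.4472 bits.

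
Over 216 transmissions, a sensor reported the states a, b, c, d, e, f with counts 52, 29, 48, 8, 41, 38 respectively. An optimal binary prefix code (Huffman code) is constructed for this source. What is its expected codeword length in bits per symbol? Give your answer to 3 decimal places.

2.519 bits/symbol

Probabilities are the counts divided by 216.
Repeatedly combine the two least-probable nodes; the expected code length is the sum of the merged weights.
merge 1/27 + 29/216 → 37/216
merge 37/216 + 19/108 → 25/72
merge 41/216 + 2/9 → 89/216
merge 13/54 + 25/72 → 127/216
merge 89/216 + 127/216 → 1
L = 37/216 + 25/72 + 89/216 + 127/216 + 1 = 68/27 ≈ 2.519 bits/symbol.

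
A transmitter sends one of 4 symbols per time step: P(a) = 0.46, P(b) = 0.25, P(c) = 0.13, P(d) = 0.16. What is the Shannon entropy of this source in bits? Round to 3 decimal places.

H = −Σ pᵢ log₂ pᵢ.
−0.46·log₂(0.46) = 0.5153
−0.25·log₂(0.25) = 0.5000
−0.13·log₂(0.13) = 0.3826
−0.16·log₂(0.16) = 0.4230
Sum ≈ 1.8210 → 1.821 bits.

1.821 bits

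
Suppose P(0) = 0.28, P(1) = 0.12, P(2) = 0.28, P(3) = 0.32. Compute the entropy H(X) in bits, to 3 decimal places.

H = −Σ pᵢ log₂ pᵢ.
−0.28·log₂(0.28) = 0.5142
−0.12·log₂(0.12) = 0.3671
−0.28·log₂(0.28) = 0.5142
−0.32·log₂(0.32) = 0.5260
Sum ≈ 1.9215 → 1.922 bits.

1.922 bits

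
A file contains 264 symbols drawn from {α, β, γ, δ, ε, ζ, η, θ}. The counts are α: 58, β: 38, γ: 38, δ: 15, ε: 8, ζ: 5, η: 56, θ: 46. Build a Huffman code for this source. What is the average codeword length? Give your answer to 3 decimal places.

Probabilities are the counts divided by 264.
Repeatedly combine the two least-probable nodes; the expected code length is the sum of the merged weights.
merge 5/264 + 1/33 → 13/264
merge 13/264 + 5/88 → 7/66
merge 7/66 + 19/132 → 1/4
merge 19/132 + 23/132 → 7/22
merge 7/33 + 29/132 → 19/44
merge 1/4 + 7/22 → 25/44
merge 19/44 + 25/44 → 1
L = 13/264 + 7/66 + 1/4 + 7/22 + 19/44 + 25/44 + 1 = 719/264 ≈ 2.723 bits/symbol.

2.723 bits/symbol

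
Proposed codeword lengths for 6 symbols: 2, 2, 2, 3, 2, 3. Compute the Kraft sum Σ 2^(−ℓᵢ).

With common denominator 2^3 = 8: Σ 2^(−ℓᵢ) = 2/8 + 2/8 + 2/8 + 1/8 + 2/8 + 1/8 = 10/8 = 1.25.

1.25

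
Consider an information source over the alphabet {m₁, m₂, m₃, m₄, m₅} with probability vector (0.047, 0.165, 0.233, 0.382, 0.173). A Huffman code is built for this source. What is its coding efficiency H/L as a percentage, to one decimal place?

94.7%

Entropy H = −Σ p log₂ p ≈ 2.0942 bits.
Huffman merges: 47/1000+33/200→53/250; 173/1000+53/250→77/200; 233/1000+191/500→123/200; 77/200+123/200→1. L = 553/250 ≈ 2.2120.
Efficiency = H/L = 2.0942/2.2120 = 94.7%.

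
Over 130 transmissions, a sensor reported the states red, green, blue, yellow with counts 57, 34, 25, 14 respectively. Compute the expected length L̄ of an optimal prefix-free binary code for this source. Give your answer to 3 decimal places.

1.862 bits/symbol

Probabilities are the counts divided by 130.
Repeatedly combine the two least-probable nodes; the expected code length is the sum of the merged weights.
merge 7/65 + 5/26 → 3/10
merge 17/65 + 3/10 → 73/130
merge 57/130 + 73/130 → 1
L = 3/10 + 73/130 + 1 = 121/65 ≈ 1.862 bits/symbol.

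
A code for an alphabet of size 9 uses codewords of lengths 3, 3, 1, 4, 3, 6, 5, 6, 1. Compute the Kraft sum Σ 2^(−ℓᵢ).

With common denominator 2^6 = 64: Σ 2^(−ℓᵢ) = 8/64 + 8/64 + 32/64 + 4/64 + 8/64 + 1/64 + 2/64 + 1/64 + 32/64 = 96/64 = 1.5.

1.5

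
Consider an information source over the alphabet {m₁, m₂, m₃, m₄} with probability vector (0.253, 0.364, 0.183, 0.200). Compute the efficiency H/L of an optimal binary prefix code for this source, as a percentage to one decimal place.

Entropy H = −Σ p log₂ p ≈ 1.9451 bits.
Huffman merges: 183/1000+1/5→383/1000; 253/1000+91/250→617/1000; 383/1000+617/1000→1. L = 2 ≈ 2.0000.
Efficiency = H/L = 1.9451/2.0000 = 97.3%.

97.3%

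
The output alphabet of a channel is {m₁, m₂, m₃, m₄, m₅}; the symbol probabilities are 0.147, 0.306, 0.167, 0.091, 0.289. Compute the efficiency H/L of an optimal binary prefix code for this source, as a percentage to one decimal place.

Entropy H = −Σ p log₂ p ≈ 2.1928 bits.
Huffman merges: 91/1000+147/1000→119/500; 167/1000+119/500→81/200; 289/1000+153/500→119/200; 81/200+119/200→1. L = 1119/500 ≈ 2.2380.
Efficiency = H/L = 2.1928/2.2380 = 98.0%.

98.0%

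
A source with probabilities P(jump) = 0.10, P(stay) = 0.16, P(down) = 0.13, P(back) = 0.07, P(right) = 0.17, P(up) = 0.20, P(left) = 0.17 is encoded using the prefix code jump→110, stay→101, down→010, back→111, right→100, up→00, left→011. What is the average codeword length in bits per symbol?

2.8 bits/symbol

L̄ = Σ pᵢ·ℓᵢ = 0.10·3 + 0.16·3 + 0.13·3 + 0.07·3 + 0.17·3 + 0.20·2 + 0.17·3 = 2.8 bits/symbol.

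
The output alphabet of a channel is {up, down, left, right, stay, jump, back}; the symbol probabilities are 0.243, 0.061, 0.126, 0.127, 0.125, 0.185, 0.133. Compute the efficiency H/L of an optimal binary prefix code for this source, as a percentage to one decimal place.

98.3%

Entropy H = −Σ p log₂ p ≈ 2.7092 bits.
Huffman merges: 61/1000+1/8→93/500; 63/500+127/1000→253/1000; 133/1000+37/200→159/500; 93/500+243/1000→429/1000; 253/1000+159/500→571/1000; 429/1000+571/1000→1. L = 2757/1000 ≈ 2.7570.
Efficiency = H/L = 2.7092/2.7570 = 98.3%.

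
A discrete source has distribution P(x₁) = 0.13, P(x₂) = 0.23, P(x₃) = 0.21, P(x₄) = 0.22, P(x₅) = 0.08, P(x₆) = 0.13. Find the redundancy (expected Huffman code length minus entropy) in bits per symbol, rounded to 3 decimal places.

Entropy H = −Σ p log₂ p ≈ 2.4979 bits.
Huffman merges: 2/25+13/100→21/100; 13/100+21/100→17/50; 21/100+11/50→43/100; 23/100+17/50→57/100; 43/100+57/100→1. L = 51/20 ≈ 2.5500.
L − H = 2.5500 − 2.4979 = 0.052 bits.

0.052 bits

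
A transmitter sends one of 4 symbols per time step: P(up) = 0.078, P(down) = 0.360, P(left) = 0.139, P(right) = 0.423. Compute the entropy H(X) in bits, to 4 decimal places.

H = −Σ pᵢ log₂ pᵢ.
−0.078·log₂(0.078) = 0.2871
−0.360·log₂(0.360) = 0.5306
−0.139·log₂(0.139) = 0.3957
−0.423·log₂(0.423) = 0.5251
Sum ≈ 1.7385 → 1.7385 bits.

1.7385 bits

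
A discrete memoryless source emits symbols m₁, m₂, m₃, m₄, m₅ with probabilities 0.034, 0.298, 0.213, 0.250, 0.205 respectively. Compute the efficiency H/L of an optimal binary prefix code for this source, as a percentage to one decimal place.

95.1%

Entropy H = −Σ p log₂ p ≈ 2.1303 bits.
Huffman merges: 17/500+41/200→239/1000; 213/1000+239/1000→113/250; 1/4+149/500→137/250; 113/250+137/250→1. L = 2239/1000 ≈ 2.2390.
Efficiency = H/L = 2.1303/2.2390 = 95.1%.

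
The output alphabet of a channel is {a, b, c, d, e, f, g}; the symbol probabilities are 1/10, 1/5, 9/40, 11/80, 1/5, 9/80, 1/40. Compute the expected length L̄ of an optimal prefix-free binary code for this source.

Repeatedly combine the two least-probable nodes; the expected code length is the sum of the merged weights.
merge 1/40 + 1/10 → 1/8
merge 9/80 + 1/8 → 19/80
merge 11/80 + 1/5 → 27/80
merge 1/5 + 9/40 → 17/40
merge 19/80 + 27/80 → 23/40
merge 17/40 + 23/40 → 1
L = 1/8 + 19/80 + 27/80 + 17/40 + 23/40 + 1 = 27/10 = 2.7 bits/symbol.

2.7 bits/symbol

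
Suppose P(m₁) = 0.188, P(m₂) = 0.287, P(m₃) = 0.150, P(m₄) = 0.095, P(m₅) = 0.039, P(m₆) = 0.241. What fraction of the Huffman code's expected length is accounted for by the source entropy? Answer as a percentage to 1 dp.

98.5%

Entropy H = −Σ p log₂ p ≈ 2.3806 bits.
Huffman merges: 39/1000+19/200→67/500; 67/500+3/20→71/250; 47/250+241/1000→429/1000; 71/250+287/1000→571/1000; 429/1000+571/1000→1. L = 1209/500 ≈ 2.4180.
Efficiency = H/L = 2.3806/2.4180 = 98.5%.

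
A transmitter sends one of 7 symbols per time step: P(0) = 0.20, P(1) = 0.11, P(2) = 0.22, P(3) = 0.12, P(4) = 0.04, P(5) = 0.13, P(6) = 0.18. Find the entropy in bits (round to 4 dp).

H = −Σ pᵢ log₂ pᵢ.
−0.20·log₂(0.20) = 0.4644
−0.11·log₂(0.11) = 0.3503
−0.22·log₂(0.22) = 0.4806
−0.12·log₂(0.12) = 0.3671
−0.04·log₂(0.04) = 0.1858
−0.13·log₂(0.13) = 0.3826
−0.18·log₂(0.18) = 0.4453
Sum ≈ 2.6760 → 2.6760 bits.

2.6760 bits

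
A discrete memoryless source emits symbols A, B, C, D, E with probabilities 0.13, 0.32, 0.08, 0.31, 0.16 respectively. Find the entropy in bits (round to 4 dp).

2.1470 bits

H = −Σ pᵢ log₂ pᵢ.
−0.13·log₂(0.13) = 0.3826
−0.32·log₂(0.32) = 0.5260
−0.08·log₂(0.08) = 0.2915
−0.31·log₂(0.31) = 0.5238
−0.16·log₂(0.16) = 0.4230
Sum ≈ 2.1470 → 2.1470 bits.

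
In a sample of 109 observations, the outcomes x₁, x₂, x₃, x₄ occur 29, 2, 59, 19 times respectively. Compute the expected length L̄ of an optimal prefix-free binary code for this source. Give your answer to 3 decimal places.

1.651 bits/symbol

Probabilities are the counts divided by 109.
Repeatedly combine the two least-probable nodes; the expected code length is the sum of the merged weights.
merge 2/109 + 19/109 → 21/109
merge 21/109 + 29/109 → 50/109
merge 50/109 + 59/109 → 1
L = 21/109 + 50/109 + 1 = 180/109 ≈ 1.651 bits/symbol.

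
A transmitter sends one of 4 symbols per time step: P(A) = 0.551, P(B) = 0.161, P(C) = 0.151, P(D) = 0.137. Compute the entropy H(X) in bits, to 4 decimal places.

1.7027 bits

H = −Σ pᵢ log₂ pᵢ.
−0.551·log₂(0.551) = 0.4738
−0.161·log₂(0.161) = 0.4242
−0.151·log₂(0.151) = 0.4118
−0.137·log₂(0.137) = 0.3929
Sum ≈ 1.7027 → 1.7027 bits.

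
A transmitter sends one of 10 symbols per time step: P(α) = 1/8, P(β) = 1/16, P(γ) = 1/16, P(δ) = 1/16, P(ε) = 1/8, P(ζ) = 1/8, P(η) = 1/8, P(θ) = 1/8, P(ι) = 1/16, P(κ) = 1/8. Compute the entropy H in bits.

3.25 bits

Each probability is a power of 1/2, so log₂(1/p) is an integer.
H = Σ p·log₂(1/p) = 1/8·3 + 1/16·4 + 1/16·4 + 1/16·4 + 1/8·3 + 1/8·3 + 1/8·3 + 1/8·3 + 1/16·4 + 1/8·3 = 3.25 bits.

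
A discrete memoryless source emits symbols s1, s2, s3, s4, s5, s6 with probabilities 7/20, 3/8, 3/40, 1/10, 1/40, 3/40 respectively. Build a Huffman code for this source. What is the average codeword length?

2.175 bits/symbol

Repeatedly combine the two least-probable nodes; the expected code length is the sum of the merged weights.
merge 1/40 + 3/40 → 1/10
merge 3/40 + 1/10 → 7/40
merge 1/10 + 7/40 → 11/40
merge 11/40 + 7/20 → 5/8
merge 3/8 + 5/8 → 1
L = 1/10 + 7/40 + 11/40 + 5/8 + 1 = 87/40 = 2.175 bits/symbol.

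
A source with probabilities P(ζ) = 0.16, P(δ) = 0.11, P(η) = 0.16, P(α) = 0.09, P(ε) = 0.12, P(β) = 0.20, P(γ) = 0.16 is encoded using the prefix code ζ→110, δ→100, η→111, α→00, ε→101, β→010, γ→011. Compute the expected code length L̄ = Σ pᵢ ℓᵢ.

L̄ = Σ pᵢ·ℓᵢ = 0.16·3 + 0.11·3 + 0.16·3 + 0.09·2 + 0.12·3 + 0.20·3 + 0.16·3 = 2.91 bits/symbol.

2.91 bits/symbol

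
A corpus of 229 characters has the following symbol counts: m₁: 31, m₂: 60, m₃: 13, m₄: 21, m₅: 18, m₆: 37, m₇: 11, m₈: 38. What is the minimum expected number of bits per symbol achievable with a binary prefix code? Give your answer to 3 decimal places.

2.843 bits/symbol

Probabilities are the counts divided by 229.
Repeatedly combine the two least-probable nodes; the expected code length is the sum of the merged weights.
merge 11/229 + 13/229 → 24/229
merge 18/229 + 21/229 → 39/229
merge 24/229 + 31/229 → 55/229
merge 37/229 + 38/229 → 75/229
merge 39/229 + 55/229 → 94/229
merge 60/229 + 75/229 → 135/229
merge 94/229 + 135/229 → 1
L = 24/229 + 39/229 + 55/229 + 75/229 + 94/229 + 135/229 + 1 = 651/229 ≈ 2.843 bits/symbol.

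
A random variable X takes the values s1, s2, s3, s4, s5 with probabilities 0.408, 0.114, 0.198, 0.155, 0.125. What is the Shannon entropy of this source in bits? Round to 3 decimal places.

H = −Σ pᵢ log₂ pᵢ.
−0.408·log₂(0.408) = 0.5277
−0.114·log₂(0.114) = 0.3571
−0.198·log₂(0.198) = 0.4626
−0.155·log₂(0.155) = 0.4169
−0.125·log₂(0.125) = 0.3750
Sum ≈ 2.1394 → 2.139 bits.

2.139 bits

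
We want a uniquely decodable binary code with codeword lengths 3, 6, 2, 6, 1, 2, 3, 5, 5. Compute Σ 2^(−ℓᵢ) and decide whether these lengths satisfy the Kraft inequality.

With common denominator 2^6 = 64: Σ 2^(−ℓᵢ) = 8/64 + 1/64 + 16/64 + 1/64 + 32/64 + 16/64 + 8/64 + 2/64 + 2/64 = 86/64 = 1.34375.
Kraft's inequality requires Σ ≤ 1; here Σ = 1.34375 > 1, so no such prefix code exists.

1.34375; no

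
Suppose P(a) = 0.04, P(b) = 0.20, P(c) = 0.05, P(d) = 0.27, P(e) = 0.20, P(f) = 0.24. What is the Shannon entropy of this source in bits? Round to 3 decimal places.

H = −Σ pᵢ log₂ pᵢ.
−0.04·log₂(0.04) = 0.1858
−0.20·log₂(0.20) = 0.4644
−0.05·log₂(0.05) = 0.2161
−0.27·log₂(0.27) = 0.5100
−0.20·log₂(0.20) = 0.4644
−0.24·log₂(0.24) = 0.4941
Sum ≈ 2.3348 → 2.335 bits.

2.335 bits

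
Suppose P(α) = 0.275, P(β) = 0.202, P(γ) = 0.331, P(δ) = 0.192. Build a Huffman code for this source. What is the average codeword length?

2 bits/symbol

Repeatedly combine the two least-probable nodes; the expected code length is the sum of the merged weights.
merge 24/125 + 101/500 → 197/500
merge 11/40 + 331/1000 → 303/500
merge 197/500 + 303/500 → 1
L = 197/500 + 303/500 + 1 = 2 bits/symbol.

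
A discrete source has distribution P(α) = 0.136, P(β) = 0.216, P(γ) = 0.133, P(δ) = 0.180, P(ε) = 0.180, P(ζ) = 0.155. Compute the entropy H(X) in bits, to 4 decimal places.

H = −Σ pᵢ log₂ pᵢ.
−0.136·log₂(0.136) = 0.3915
−0.216·log₂(0.216) = 0.4776
−0.133·log₂(0.133) = 0.3871
−0.180·log₂(0.180) = 0.4453
−0.180·log₂(0.180) = 0.4453
−0.155·log₂(0.155) = 0.4169
Sum ≈ 2.5636 → 2.5636 bits.

2.5636 bits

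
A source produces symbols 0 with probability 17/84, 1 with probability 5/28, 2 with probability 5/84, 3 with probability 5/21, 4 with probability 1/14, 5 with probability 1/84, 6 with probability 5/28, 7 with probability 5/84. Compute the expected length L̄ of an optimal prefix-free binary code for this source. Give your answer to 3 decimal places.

Repeatedly combine the two least-probable nodes; the expected code length is the sum of the merged weights.
merge 1/84 + 5/84 → 1/14
merge 5/84 + 1/14 → 11/84
merge 1/14 + 11/84 → 17/84
merge 5/28 + 5/28 → 5/14
merge 17/84 + 17/84 → 17/42
merge 5/21 + 5/14 → 25/42
merge 17/42 + 25/42 → 1
L = 1/14 + 11/84 + 17/84 + 5/14 + 17/42 + 25/42 + 1 = 58/21 ≈ 2.762 bits/symbol.

2.762 bits/symbol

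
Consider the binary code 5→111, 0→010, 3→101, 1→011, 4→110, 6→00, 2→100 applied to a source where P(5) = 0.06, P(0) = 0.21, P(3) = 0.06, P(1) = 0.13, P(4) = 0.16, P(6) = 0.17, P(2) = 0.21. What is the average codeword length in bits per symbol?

L̄ = Σ pᵢ·ℓᵢ = 0.06·3 + 0.21·3 + 0.06·3 + 0.13·3 + 0.16·3 + 0.17·2 + 0.21·3 = 2.83 bits/symbol.

2.83 bits/symbol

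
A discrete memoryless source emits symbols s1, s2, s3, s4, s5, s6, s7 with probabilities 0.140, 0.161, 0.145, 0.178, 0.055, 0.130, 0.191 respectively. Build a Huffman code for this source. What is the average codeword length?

2.809 bits/symbol

Repeatedly combine the two least-probable nodes; the expected code length is the sum of the merged weights.
merge 11/200 + 13/100 → 37/200
merge 7/50 + 29/200 → 57/200
merge 161/1000 + 89/500 → 339/1000
merge 37/200 + 191/1000 → 47/125
merge 57/200 + 339/1000 → 78/125
merge 47/125 + 78/125 → 1
L = 37/200 + 57/200 + 339/1000 + 47/125 + 78/125 + 1 = 2809/1000 = 2.809 bits/symbol.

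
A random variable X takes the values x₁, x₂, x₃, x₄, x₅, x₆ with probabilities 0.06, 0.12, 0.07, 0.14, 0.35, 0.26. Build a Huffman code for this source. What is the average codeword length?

Repeatedly combine the two least-probable nodes; the expected code length is the sum of the merged weights.
merge 3/50 + 7/100 → 13/100
merge 3/25 + 13/100 → 1/4
merge 7/50 + 1/4 → 39/100
merge 13/50 + 7/20 → 61/100
merge 39/100 + 61/100 → 1
L = 13/100 + 1/4 + 39/100 + 61/100 + 1 = 119/50 = 2.38 bits/symbol.

2.38 bits/symbol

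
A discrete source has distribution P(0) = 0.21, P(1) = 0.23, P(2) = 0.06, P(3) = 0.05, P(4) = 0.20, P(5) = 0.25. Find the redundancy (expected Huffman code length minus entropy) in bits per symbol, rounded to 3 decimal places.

Entropy H = −Σ p log₂ p ≈ 2.3845 bits.
Huffman merges: 1/20+3/50→11/100; 11/100+1/5→31/100; 21/100+23/100→11/25; 1/4+31/100→14/25; 11/25+14/25→1. L = 121/50 ≈ 2.4200.
L − H = 2.4200 − 2.3845 = 0.035 bits.

0.035 bits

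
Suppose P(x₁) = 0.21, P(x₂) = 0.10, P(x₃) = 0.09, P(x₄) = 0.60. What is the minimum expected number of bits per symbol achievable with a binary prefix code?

1.59 bits/symbol

Repeatedly combine the two least-probable nodes; the expected code length is the sum of the merged weights.
merge 9/100 + 1/10 → 19/100
merge 19/100 + 21/100 → 2/5
merge 2/5 + 3/5 → 1
L = 19/100 + 2/5 + 1 = 159/100 = 1.59 bits/symbol.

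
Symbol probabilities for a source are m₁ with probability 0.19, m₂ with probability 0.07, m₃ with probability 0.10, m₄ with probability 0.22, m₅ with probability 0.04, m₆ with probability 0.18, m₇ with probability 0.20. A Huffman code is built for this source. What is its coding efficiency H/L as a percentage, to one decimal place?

Entropy H = −Σ p log₂ p ≈ 2.6320 bits.
Huffman merges: 1/25+7/100→11/100; 1/10+11/100→21/100; 9/50+19/100→37/100; 1/5+21/100→41/100; 11/50+37/100→59/100; 41/100+59/100→1. L = 269/100 ≈ 2.6900.
Efficiency = H/L = 2.6320/2.6900 = 97.8%.

97.8%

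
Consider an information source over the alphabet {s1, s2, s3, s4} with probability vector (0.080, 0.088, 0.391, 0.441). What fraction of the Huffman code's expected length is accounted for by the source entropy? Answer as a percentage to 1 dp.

Entropy H = −Σ p log₂ p ≈ 1.6507 bits.
Huffman merges: 2/25+11/125→21/125; 21/125+391/1000→559/1000; 441/1000+559/1000→1. L = 1727/1000 ≈ 1.7270.
Efficiency = H/L = 1.6507/1.7270 = 95.6%.

95.6%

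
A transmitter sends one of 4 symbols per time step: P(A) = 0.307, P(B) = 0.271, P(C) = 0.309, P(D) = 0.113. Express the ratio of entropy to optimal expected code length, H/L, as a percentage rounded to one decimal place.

Entropy H = −Σ p log₂ p ≈ 1.9125 bits.
Huffman merges: 113/1000+271/1000→48/125; 307/1000+309/1000→77/125; 48/125+77/125→1. L = 2 ≈ 2.0000.
Efficiency = H/L = 1.9125/2.0000 = 95.6%.

95.6%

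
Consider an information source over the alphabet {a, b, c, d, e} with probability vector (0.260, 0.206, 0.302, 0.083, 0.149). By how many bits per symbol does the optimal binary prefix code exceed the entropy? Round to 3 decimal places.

Entropy H = −Σ p log₂ p ≈ 2.2038 bits.
Huffman merges: 83/1000+149/1000→29/125; 103/500+29/125→219/500; 13/50+151/500→281/500; 219/500+281/500→1. L = 279/125 ≈ 2.2320.
L − H = 2.2320 − 2.2038 = 0.028 bits.

0.028 bits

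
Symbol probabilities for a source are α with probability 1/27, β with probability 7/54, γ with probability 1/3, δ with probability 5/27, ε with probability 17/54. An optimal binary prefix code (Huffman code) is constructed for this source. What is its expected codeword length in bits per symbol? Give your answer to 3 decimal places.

2.167 bits/symbol

Repeatedly combine the two least-probable nodes; the expected code length is the sum of the merged weights.
merge 1/27 + 7/54 → 1/6
merge 1/6 + 5/27 → 19/54
merge 17/54 + 1/3 → 35/54
merge 19/54 + 35/54 → 1
L = 1/6 + 19/54 + 35/54 + 1 = 13/6 ≈ 2.167 bits/symbol.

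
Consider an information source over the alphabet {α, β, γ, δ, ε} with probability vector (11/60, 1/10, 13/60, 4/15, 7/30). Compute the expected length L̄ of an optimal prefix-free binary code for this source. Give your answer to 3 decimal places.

2.283 bits/symbol

Repeatedly combine the two least-probable nodes; the expected code length is the sum of the merged weights.
merge 1/10 + 11/60 → 17/60
merge 13/60 + 7/30 → 9/20
merge 4/15 + 17/60 → 11/20
merge 9/20 + 11/20 → 1
L = 17/60 + 9/20 + 11/20 + 1 = 137/60 ≈ 2.283 bits/symbol.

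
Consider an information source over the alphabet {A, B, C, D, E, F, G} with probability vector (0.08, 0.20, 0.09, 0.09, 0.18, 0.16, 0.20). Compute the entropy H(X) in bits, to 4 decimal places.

H = −Σ pᵢ log₂ pᵢ.
−0.08·log₂(0.08) = 0.2915
−0.20·log₂(0.20) = 0.4644
−0.09·log₂(0.09) = 0.3127
−0.09·log₂(0.09) = 0.3127
−0.18·log₂(0.18) = 0.4453
−0.16·log₂(0.16) = 0.4230
−0.20·log₂(0.20) = 0.4644
Sum ≈ 2.7139 → 2.7139 bits.

2.7139 bits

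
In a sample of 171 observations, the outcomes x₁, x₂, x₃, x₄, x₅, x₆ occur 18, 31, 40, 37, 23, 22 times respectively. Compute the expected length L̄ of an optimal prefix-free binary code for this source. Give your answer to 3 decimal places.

2.550 bits/symbol

Probabilities are the counts divided by 171.
Repeatedly combine the two least-probable nodes; the expected code length is the sum of the merged weights.
merge 2/19 + 22/171 → 40/171
merge 23/171 + 31/171 → 6/19
merge 37/171 + 40/171 → 77/171
merge 40/171 + 6/19 → 94/171
merge 77/171 + 94/171 → 1
L = 40/171 + 6/19 + 77/171 + 94/171 + 1 = 436/171 ≈ 2.550 bits/symbol.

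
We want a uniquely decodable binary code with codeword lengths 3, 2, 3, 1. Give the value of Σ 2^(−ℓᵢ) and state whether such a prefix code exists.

With common denominator 2^3 = 8: Σ 2^(−ℓᵢ) = 1/8 + 2/8 + 1/8 + 4/8 = 8/8 = 1.
Kraft's inequality requires Σ ≤ 1; here Σ = 1 ≤ 1, so such a prefix code exists.

1; yes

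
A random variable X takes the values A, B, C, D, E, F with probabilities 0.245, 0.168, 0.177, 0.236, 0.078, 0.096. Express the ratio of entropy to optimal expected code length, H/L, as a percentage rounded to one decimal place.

98.4%

Entropy H = −Σ p log₂ p ≈ 2.4749 bits.
Huffman merges: 39/500+12/125→87/500; 21/125+87/500→171/500; 177/1000+59/250→413/1000; 49/200+171/500→587/1000; 413/1000+587/1000→1. L = 629/250 ≈ 2.5160.
Efficiency = H/L = 2.4749/2.5160 = 98.4%.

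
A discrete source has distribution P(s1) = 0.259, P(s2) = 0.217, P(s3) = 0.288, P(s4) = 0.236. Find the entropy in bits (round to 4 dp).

1.9919 bits

H = −Σ pᵢ log₂ pᵢ.
−0.259·log₂(0.259) = 0.5048
−0.217·log₂(0.217) = 0.4783
−0.288·log₂(0.288) = 0.5172
−0.236·log₂(0.236) = 0.4916
Sum ≈ 1.9919 → 1.9919 bits.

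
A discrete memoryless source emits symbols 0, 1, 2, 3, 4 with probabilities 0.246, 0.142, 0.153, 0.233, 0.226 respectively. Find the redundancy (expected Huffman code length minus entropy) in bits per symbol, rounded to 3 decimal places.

0.008 bits

Entropy H = −Σ p log₂ p ≈ 2.2866 bits.
Huffman merges: 71/500+153/1000→59/200; 113/500+233/1000→459/1000; 123/500+59/200→541/1000; 459/1000+541/1000→1. L = 459/200 ≈ 2.2950.
L − H = 2.2950 − 2.2866 = 0.008 bits.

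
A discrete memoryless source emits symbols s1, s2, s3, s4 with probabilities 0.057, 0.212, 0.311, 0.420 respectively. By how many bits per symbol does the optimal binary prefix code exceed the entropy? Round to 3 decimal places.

0.089 bits

Entropy H = −Σ p log₂ p ≈ 1.7597 bits.
Huffman merges: 57/1000+53/250→269/1000; 269/1000+311/1000→29/50; 21/50+29/50→1. L = 1849/1000 ≈ 1.8490.
L − H = 1.8490 − 1.7597 = 0.089 bits.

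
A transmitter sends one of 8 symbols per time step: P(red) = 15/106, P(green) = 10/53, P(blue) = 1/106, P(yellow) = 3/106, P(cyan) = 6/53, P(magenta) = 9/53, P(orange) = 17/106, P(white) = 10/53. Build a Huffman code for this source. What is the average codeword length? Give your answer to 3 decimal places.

2.811 bits/symbol

Repeatedly combine the two least-probable nodes; the expected code length is the sum of the merged weights.
merge 1/106 + 3/106 → 2/53
merge 2/53 + 6/53 → 8/53
merge 15/106 + 8/53 → 31/106
merge 17/106 + 9/53 → 35/106
merge 10/53 + 10/53 → 20/53
merge 31/106 + 35/106 → 33/53
merge 20/53 + 33/53 → 1
L = 2/53 + 8/53 + 31/106 + 35/106 + 20/53 + 33/53 + 1 = 149/53 ≈ 2.811 bits/symbol.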